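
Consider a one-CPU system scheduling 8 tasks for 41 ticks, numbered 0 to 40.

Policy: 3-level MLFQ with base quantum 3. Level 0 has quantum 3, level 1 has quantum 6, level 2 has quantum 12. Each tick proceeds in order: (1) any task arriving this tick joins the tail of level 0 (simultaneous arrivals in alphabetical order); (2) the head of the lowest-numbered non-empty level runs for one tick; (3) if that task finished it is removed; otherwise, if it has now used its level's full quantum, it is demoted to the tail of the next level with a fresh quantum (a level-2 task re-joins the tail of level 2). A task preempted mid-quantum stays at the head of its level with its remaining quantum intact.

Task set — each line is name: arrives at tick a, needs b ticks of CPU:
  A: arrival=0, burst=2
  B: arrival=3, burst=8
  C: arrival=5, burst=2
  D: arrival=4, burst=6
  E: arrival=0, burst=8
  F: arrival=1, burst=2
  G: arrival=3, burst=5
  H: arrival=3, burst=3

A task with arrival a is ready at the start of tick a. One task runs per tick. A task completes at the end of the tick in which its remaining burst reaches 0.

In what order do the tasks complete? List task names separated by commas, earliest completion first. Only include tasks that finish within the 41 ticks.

completion order = A, F, H, C, E, B, G, D

t=0: L0/L1/L2 = AE/-/- → run A
t=1: L0/L1/L2 = AEF/-/- → run A
t=2: L0/L1/L2 = EF/-/- → run E
t=3: L0/L1/L2 = EFBGH/-/- → run E
t=4: L0/L1/L2 = EFBGHD/-/- → run E
t=5: L0/L1/L2 = FBGHDC/E/- → run F
t=6: L0/L1/L2 = FBGHDC/E/- → run F
t=7: L0/L1/L2 = BGHDC/E/- → run B
t=8: L0/L1/L2 = BGHDC/E/- → run B
t=9: L0/L1/L2 = BGHDC/E/- → run B
t=10: L0/L1/L2 = GHDC/EB/- → run G
t=11: L0/L1/L2 = GHDC/EB/- → run G
t=12: L0/L1/L2 = GHDC/EB/- → run G
t=13: L0/L1/L2 = HDC/EBG/- → run H
t=14: L0/L1/L2 = HDC/EBG/- → run H
t=15: L0/L1/L2 = HDC/EBG/- → run H
t=16: L0/L1/L2 = DC/EBG/- → run D
t=17: L0/L1/L2 = DC/EBG/- → run D
t=18: L0/L1/L2 = DC/EBG/- → run D
t=19: L0/L1/L2 = C/EBGD/- → run C
t=20: L0/L1/L2 = C/EBGD/- → run C
t=21: L0/L1/L2 = -/EBGD/- → run E
t=22: L0/L1/L2 = -/EBGD/- → run E
t=23: L0/L1/L2 = -/EBGD/- → run E
t=24: L0/L1/L2 = -/EBGD/- → run E
t=25: L0/L1/L2 = -/EBGD/- → run E
t=26: L0/L1/L2 = -/BGD/- → run B
t=27: L0/L1/L2 = -/BGD/- → run B
t=28: L0/L1/L2 = -/BGD/- → run B
t=29: L0/L1/L2 = -/BGD/- → run B
t=30: L0/L1/L2 = -/BGD/- → run B
t=31: L0/L1/L2 = -/GD/- → run G
t=32: L0/L1/L2 = -/GD/- → run G
t=33: L0/L1/L2 = -/D/- → run D
t=34: L0/L1/L2 = -/D/- → run D
t=35: L0/L1/L2 = -/D/- → run D
t=36: (idle)
t=37: (idle)
t=38: (idle)
t=39: (idle)
t=40: (idle)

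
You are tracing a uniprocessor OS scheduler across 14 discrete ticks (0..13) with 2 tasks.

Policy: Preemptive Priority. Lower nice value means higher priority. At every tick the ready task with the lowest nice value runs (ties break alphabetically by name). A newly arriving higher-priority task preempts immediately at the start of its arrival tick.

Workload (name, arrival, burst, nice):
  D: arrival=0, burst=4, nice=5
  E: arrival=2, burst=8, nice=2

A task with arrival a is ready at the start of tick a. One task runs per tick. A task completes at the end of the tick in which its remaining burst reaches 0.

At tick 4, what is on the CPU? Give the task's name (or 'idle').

running at tick 4 = E

t=0: ready={D} → run D
t=1: ready={D} → run D
t=2: ready={D,E} → run E
t=3: ready={D,E} → run E
t=4: ready={D,E} → run E
t=5: ready={D,E} → run E
t=6: ready={D,E} → run E
t=7: ready={D,E} → run E
t=8: ready={D,E} → run E
t=9: ready={D,E} → run E
t=10: ready={D} → run D
t=11: ready={D} → run D
t=12: (idle)
t=13: (idle)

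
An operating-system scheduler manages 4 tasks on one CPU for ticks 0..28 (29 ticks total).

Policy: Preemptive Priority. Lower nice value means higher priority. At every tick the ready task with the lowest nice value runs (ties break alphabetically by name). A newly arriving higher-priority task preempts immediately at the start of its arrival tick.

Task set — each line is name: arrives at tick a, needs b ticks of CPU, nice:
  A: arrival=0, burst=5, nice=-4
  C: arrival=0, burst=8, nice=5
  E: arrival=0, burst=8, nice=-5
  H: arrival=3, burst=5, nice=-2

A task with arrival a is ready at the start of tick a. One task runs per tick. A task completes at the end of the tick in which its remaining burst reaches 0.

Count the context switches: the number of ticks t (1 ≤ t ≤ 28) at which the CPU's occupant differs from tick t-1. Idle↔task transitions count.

context switches = 4

t=0: ready={A,C,E} → run E
t=1: ready={A,C,E} → run E
t=2: ready={A,C,E} → run E
t=3: ready={A,C,E,H} → run E
t=4: ready={A,C,E,H} → run E
t=5: ready={A,C,E,H} → run E
t=6: ready={A,C,E,H} → run E
t=7: ready={A,C,E,H} → run E
t=8: ready={A,C,H} → run A
t=9: ready={A,C,H} → run A
t=10: ready={A,C,H} → run A
t=11: ready={A,C,H} → run A
t=12: ready={A,C,H} → run A
t=13: ready={C,H} → run H
t=14: ready={C,H} → run H
t=15: ready={C,H} → run H
t=16: ready={C,H} → run H
t=17: ready={C,H} → run H
t=18: ready={C} → run C
t=19: ready={C} → run C
t=20: ready={C} → run C
t=21: ready={C} → run C
t=22: ready={C} → run C
t=23: ready={C} → run C
t=24: ready={C} → run C
t=25: ready={C} → run C
t=26: (idle)
t=27: (idle)
t=28: (idle)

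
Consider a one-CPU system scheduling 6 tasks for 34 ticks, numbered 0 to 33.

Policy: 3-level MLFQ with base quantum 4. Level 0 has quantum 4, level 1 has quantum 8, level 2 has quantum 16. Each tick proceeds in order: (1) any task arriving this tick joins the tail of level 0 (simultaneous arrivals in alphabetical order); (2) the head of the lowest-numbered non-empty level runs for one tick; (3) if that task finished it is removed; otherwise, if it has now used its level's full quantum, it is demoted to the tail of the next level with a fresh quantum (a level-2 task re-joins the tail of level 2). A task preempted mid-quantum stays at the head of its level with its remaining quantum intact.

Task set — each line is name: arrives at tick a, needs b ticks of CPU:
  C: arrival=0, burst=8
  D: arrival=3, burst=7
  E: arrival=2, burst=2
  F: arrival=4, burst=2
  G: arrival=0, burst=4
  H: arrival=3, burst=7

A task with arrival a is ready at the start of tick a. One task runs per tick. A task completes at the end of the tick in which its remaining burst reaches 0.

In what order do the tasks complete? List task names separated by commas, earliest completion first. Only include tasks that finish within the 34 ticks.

t=0: L0/L1/L2 = CG/-/- → run C
t=1: L0/L1/L2 = CG/-/- → run C
t=2: L0/L1/L2 = CGE/-/- → run C
t=3: L0/L1/L2 = CGEDH/-/- → run C
t=4: L0/L1/L2 = GEDHF/C/- → run G
t=5: L0/L1/L2 = GEDHF/C/- → run G
t=6: L0/L1/L2 = GEDHF/C/- → run G
t=7: L0/L1/L2 = GEDHF/C/- → run G
t=8: L0/L1/L2 = EDHF/C/- → run E
t=9: L0/L1/L2 = EDHF/C/- → run E
t=10: L0/L1/L2 = DHF/C/- → run D
t=11: L0/L1/L2 = DHF/C/- → run D
t=12: L0/L1/L2 = DHF/C/- → run D
t=13: L0/L1/L2 = DHF/C/- → run D
t=14: L0/L1/L2 = HF/CD/- → run H
t=15: L0/L1/L2 = HF/CD/- → run H
t=16: L0/L1/L2 = HF/CD/- → run H
t=17: L0/L1/L2 = HF/CD/- → run H
t=18: L0/L1/L2 = F/CDH/- → run F
t=19: L0/L1/L2 = F/CDH/- → run F
t=20: L0/L1/L2 = -/CDH/- → run C
t=21: L0/L1/L2 = -/CDH/- → run C
t=22: L0/L1/L2 = -/CDH/- → run C
t=23: L0/L1/L2 = -/CDH/- → run C
t=24: L0/L1/L2 = -/DH/- → run D
t=25: L0/L1/L2 = -/DH/- → run D
t=26: L0/L1/L2 = -/DH/- → run D
t=27: L0/L1/L2 = -/H/- → run H
t=28: L0/L1/L2 = -/H/- → run H
t=29: L0/L1/L2 = -/H/- → run H
t=30: (idle)
t=31: (idle)
t=32: (idle)
t=33: (idle)

completion order = G, E, F, C, D, H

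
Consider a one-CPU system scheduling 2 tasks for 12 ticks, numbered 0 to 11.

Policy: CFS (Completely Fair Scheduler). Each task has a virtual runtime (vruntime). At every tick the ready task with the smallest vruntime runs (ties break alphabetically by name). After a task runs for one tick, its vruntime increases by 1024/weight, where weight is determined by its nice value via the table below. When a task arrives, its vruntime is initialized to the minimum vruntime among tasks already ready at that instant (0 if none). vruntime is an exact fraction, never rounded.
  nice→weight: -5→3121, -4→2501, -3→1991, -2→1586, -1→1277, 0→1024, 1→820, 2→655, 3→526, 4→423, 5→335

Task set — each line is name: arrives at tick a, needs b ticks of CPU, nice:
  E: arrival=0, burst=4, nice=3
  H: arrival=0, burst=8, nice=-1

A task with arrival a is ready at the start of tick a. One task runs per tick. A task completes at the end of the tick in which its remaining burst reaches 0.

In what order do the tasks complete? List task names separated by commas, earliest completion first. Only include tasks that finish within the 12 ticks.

completion order = H, E

t=0: vr[E=0 H=0] → run E
t=1: vr[E=512/263 H=0] → run H
t=2: vr[E=512/263 H=1024/1277] → run H
t=3: vr[E=512/263 H=2048/1277] → run H
t=4: vr[E=512/263 H=3072/1277] → run E
t=5: vr[E=1024/263 H=3072/1277] → run H
t=6: vr[E=1024/263 H=4096/1277] → run H
t=7: vr[E=1024/263 H=5120/1277] → run E
t=8: vr[E=1536/263 H=5120/1277] → run H
t=9: vr[E=1536/263 H=6144/1277] → run H
t=10: vr[E=1536/263 H=7168/1277] → run H
t=11: vr[E=1536/263] → run E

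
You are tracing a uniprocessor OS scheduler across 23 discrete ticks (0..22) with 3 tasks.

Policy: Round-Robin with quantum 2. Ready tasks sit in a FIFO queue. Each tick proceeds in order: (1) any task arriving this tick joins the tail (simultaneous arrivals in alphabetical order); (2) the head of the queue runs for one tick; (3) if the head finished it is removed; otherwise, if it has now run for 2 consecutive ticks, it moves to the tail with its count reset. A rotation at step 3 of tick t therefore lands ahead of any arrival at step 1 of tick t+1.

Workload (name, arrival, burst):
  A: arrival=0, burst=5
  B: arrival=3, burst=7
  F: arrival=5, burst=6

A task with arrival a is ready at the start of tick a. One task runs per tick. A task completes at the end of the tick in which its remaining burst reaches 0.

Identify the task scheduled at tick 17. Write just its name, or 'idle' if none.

t=0: queue=[A] q_used=0 → run A
t=1: queue=[A] q_used=1 → run A
t=2: queue=[A] q_used=0 → run A
t=3: queue=[A,B] q_used=1 → run A
t=4: queue=[B,A] q_used=0 → run B
t=5: queue=[B,A,F] q_used=1 → run B
t=6: queue=[A,F,B] q_used=0 → run A
t=7: queue=[F,B] q_used=0 → run F
t=8: queue=[F,B] q_used=1 → run F
t=9: queue=[B,F] q_used=0 → run B
t=10: queue=[B,F] q_used=1 → run B
t=11: queue=[F,B] q_used=0 → run F
t=12: queue=[F,B] q_used=1 → run F
t=13: queue=[B,F] q_used=0 → run B
t=14: queue=[B,F] q_used=1 → run B
t=15: queue=[F,B] q_used=0 → run F
t=16: queue=[F,B] q_used=1 → run F
t=17: queue=[B] q_used=0 → run B
t=18: (idle)
t=19: (idle)
t=20: (idle)
t=21: (idle)
t=22: (idle)

running at tick 17 = B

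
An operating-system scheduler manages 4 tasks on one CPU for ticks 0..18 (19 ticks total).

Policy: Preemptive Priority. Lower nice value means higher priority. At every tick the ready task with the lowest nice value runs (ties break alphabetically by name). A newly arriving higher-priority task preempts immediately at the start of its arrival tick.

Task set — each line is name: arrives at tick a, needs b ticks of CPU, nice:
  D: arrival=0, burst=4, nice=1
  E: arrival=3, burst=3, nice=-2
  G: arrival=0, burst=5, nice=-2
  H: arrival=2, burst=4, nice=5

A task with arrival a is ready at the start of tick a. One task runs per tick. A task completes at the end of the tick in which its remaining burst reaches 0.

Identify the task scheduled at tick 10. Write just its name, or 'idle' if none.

t=0: ready={D,G} → run G
t=1: ready={D,G} → run G
t=2: ready={D,G,H} → run G
t=3: ready={D,E,G,H} → run E
t=4: ready={D,E,G,H} → run E
t=5: ready={D,E,G,H} → run E
t=6: ready={D,G,H} → run G
t=7: ready={D,G,H} → run G
t=8: ready={D,H} → run D
t=9: ready={D,H} → run D
t=10: ready={D,H} → run D
t=11: ready={D,H} → run D
t=12: ready={H} → run H
t=13: ready={H} → run H
t=14: ready={H} → run H
t=15: ready={H} → run H
t=16: (idle)
t=17: (idle)
t=18: (idle)

running at tick 10 = D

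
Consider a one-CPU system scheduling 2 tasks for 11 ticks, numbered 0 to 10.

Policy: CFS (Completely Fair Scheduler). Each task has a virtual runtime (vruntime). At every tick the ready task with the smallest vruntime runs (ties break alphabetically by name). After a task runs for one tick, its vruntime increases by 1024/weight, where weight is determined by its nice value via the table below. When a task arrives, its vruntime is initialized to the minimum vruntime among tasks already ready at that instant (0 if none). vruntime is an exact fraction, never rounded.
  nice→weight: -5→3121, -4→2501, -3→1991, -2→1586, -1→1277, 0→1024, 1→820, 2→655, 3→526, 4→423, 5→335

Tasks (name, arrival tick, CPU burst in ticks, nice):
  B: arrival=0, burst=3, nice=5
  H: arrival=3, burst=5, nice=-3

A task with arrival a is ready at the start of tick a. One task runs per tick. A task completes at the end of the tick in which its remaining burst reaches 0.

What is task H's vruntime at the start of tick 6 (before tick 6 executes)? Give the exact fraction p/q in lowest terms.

vruntime(H, start of tick 6) = 3072/1991

t=0: vr[B=0] → run B
t=1: vr[B=1024/335] → run B
t=2: vr[B=2048/335] → run B
t=3: vr[H=0] → run H
t=4: vr[H=1024/1991] → run H
t=5: vr[H=2048/1991] → run H
t=6: vr[H=3072/1991] → run H
t=7: vr[H=4096/1991] → run H
t=8: (idle)
t=9: (idle)
t=10: (idle)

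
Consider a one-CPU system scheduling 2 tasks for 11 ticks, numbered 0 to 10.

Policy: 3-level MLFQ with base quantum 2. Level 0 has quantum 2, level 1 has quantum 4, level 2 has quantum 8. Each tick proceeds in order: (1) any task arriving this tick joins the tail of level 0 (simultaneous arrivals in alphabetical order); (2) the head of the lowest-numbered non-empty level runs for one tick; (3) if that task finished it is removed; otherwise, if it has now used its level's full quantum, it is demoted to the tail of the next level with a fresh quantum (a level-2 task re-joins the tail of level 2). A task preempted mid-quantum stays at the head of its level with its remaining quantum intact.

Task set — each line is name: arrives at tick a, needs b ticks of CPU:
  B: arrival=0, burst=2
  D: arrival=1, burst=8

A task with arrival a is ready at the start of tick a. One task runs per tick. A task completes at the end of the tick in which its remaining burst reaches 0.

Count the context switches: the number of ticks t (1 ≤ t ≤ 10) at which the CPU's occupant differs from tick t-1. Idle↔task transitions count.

context switches = 2

t=0: L0/L1/L2 = B/-/- → run B
t=1: L0/L1/L2 = BD/-/- → run B
t=2: L0/L1/L2 = D/-/- → run D
t=3: L0/L1/L2 = D/-/- → run D
t=4: L0/L1/L2 = -/D/- → run D
t=5: L0/L1/L2 = -/D/- → run D
t=6: L0/L1/L2 = -/D/- → run D
t=7: L0/L1/L2 = -/D/- → run D
t=8: L0/L1/L2 = -/-/D → run D
t=9: L0/L1/L2 = -/-/D → run D
t=10: (idle)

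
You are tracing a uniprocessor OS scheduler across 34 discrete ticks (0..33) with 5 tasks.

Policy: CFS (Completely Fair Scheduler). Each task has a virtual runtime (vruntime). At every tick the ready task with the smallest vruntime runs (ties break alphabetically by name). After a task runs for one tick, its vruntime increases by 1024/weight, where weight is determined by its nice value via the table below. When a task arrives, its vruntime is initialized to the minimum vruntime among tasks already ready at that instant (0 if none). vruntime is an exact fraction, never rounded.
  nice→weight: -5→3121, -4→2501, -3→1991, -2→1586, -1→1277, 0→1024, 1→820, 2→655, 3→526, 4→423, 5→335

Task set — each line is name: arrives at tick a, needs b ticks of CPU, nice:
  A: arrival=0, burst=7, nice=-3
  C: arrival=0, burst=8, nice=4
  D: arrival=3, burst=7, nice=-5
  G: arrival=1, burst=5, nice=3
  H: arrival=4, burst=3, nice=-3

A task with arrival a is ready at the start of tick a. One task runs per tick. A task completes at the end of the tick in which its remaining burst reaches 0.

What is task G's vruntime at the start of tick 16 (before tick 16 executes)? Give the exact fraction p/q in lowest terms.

t=0: vr[A=0 C=0] → run A
t=1: vr[A=1024/1991 C=0 G=0] → run C
t=2: vr[A=1024/1991 C=1024/423 G=0] → run G
t=3: vr[A=1024/1991 C=1024/423 D=1024/1991 G=512/263] → run A
t=4: vr[A=2048/1991 C=1024/423 D=1024/1991 G=512/263 H=1024/1991] → run D
t=5: vr[A=2048/1991 C=1024/423 D=5234688/6213911 G=512/263 H=1024/1991] → run H
t=6: vr[A=2048/1991 C=1024/423 D=5234688/6213911 G=512/263 H=2048/1991] → run D
t=7: vr[A=2048/1991 C=1024/423 D=7273472/6213911 G=512/263 H=2048/1991] → run A
t=8: vr[A=3072/1991 C=1024/423 D=7273472/6213911 G=512/263 H=2048/1991] → run H
t=9: vr[A=3072/1991 C=1024/423 D=7273472/6213911 G=512/263 H=3072/1991] → run D
t=10: vr[A=3072/1991 C=1024/423 D=9312256/6213911 G=512/263 H=3072/1991] → run D
t=11: vr[A=3072/1991 C=1024/423 D=11351040/6213911 G=512/263 H=3072/1991] → run A
t=12: vr[A=4096/1991 C=1024/423 D=11351040/6213911 G=512/263 H=3072/1991] → run H
t=13: vr[A=4096/1991 C=1024/423 D=11351040/6213911 G=512/263] → run D
t=14: vr[A=4096/1991 C=1024/423 D=13389824/6213911 G=512/263] → run G
t=15: vr[A=4096/1991 C=1024/423 D=13389824/6213911 G=1024/263] → run A
t=16: vr[A=5120/1991 C=1024/423 D=13389824/6213911 G=1024/263] → run D
t=17: vr[A=5120/1991 C=1024/423 D=15428608/6213911 G=1024/263] → run C
t=18: vr[A=5120/1991 C=2048/423 D=15428608/6213911 G=1024/263] → run D
t=19: vr[A=5120/1991 C=2048/423 G=1024/263] → run A
t=20: vr[A=6144/1991 C=2048/423 G=1024/263] → run A
t=21: vr[C=2048/423 G=1024/263] → run G
t=22: vr[C=2048/423 G=1536/263] → run C
t=23: vr[C=1024/141 G=1536/263] → run G
t=24: vr[C=1024/141 G=2048/263] → run C
t=25: vr[C=4096/423 G=2048/263] → run G
t=26: vr[C=4096/423] → run C
t=27: vr[C=5120/423] → run C
t=28: vr[C=2048/141] → run C
t=29: vr[C=7168/423] → run C
t=30: (idle)
t=31: (idle)
t=32: (idle)
t=33: (idle)

vruntime(G, start of tick 16) = 1024/263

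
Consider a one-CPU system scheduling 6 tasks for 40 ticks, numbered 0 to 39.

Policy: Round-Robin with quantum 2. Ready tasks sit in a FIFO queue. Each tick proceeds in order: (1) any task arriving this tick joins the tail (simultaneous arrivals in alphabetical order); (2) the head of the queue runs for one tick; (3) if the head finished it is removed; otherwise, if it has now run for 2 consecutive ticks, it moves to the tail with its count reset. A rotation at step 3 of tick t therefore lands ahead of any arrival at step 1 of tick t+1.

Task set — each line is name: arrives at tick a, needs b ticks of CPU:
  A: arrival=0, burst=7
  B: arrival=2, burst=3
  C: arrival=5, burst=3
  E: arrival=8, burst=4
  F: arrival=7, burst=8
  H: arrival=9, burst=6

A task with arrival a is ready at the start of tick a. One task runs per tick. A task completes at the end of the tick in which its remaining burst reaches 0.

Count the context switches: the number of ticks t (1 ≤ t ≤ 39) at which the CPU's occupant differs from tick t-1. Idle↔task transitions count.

t=0: queue=[A] q_used=0 → run A
t=1: queue=[A] q_used=1 → run A
t=2: queue=[A,B] q_used=0 → run A
t=3: queue=[A,B] q_used=1 → run A
t=4: queue=[B,A] q_used=0 → run B
t=5: queue=[B,A,C] q_used=1 → run B
t=6: queue=[A,C,B] q_used=0 → run A
t=7: queue=[A,C,B,F] q_used=1 → run A
t=8: queue=[C,B,F,A,E] q_used=0 → run C
t=9: queue=[C,B,F,A,E,H] q_used=1 → run C
t=10: queue=[B,F,A,E,H,C] q_used=0 → run B
t=11: queue=[F,A,E,H,C] q_used=0 → run F
t=12: queue=[F,A,E,H,C] q_used=1 → run F
t=13: queue=[A,E,H,C,F] q_used=0 → run A
t=14: queue=[E,H,C,F] q_used=0 → run E
t=15: queue=[E,H,C,F] q_used=1 → run E
t=16: queue=[H,C,F,E] q_used=0 → run H
t=17: queue=[H,C,F,E] q_used=1 → run H
t=18: queue=[C,F,E,H] q_used=0 → run C
t=19: queue=[F,E,H] q_used=0 → run F
t=20: queue=[F,E,H] q_used=1 → run F
t=21: queue=[E,H,F] q_used=0 → run E
t=22: queue=[E,H,F] q_used=1 → run E
t=23: queue=[H,F] q_used=0 → run H
t=24: queue=[H,F] q_used=1 → run H
t=25: queue=[F,H] q_used=0 → run F
t=26: queue=[F,H] q_used=1 → run F
t=27: queue=[H,F] q_used=0 → run H
t=28: queue=[H,F] q_used=1 → run H
t=29: queue=[F] q_used=0 → run F
t=30: queue=[F] q_used=1 → run F
t=31: (idle)
t=32: (idle)
t=33: (idle)
t=34: (idle)
t=35: (idle)
t=36: (idle)
t=37: (idle)
t=38: (idle)
t=39: (idle)

context switches = 16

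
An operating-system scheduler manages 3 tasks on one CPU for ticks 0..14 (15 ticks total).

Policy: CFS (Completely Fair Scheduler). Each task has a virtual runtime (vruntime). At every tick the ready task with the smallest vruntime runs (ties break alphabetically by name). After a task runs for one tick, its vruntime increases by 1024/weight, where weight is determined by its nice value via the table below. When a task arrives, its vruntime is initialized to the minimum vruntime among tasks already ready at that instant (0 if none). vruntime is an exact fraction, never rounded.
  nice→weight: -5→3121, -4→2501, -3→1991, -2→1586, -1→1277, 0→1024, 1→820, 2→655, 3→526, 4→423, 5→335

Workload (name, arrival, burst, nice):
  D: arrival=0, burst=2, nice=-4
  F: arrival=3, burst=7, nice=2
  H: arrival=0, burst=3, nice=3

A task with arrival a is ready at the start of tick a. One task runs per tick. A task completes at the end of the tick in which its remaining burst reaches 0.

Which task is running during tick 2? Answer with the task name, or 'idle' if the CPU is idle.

running at tick 2 = D

t=0: vr[D=0 H=0] → run D
t=1: vr[D=1024/2501 H=0] → run H
t=2: vr[D=1024/2501 H=512/263] → run D
t=3: vr[F=512/263 H=512/263] → run F
t=4: vr[F=604672/172265 H=512/263] → run H
t=5: vr[F=604672/172265 H=1024/263] → run F
t=6: vr[F=873984/172265 H=1024/263] → run H
t=7: vr[F=873984/172265] → run F
t=8: vr[F=1143296/172265] → run F
t=9: vr[F=1412608/172265] → run F
t=10: vr[F=336384/34453] → run F
t=11: vr[F=1951232/172265] → run F
t=12: (idle)
t=13: (idle)
t=14: (idle)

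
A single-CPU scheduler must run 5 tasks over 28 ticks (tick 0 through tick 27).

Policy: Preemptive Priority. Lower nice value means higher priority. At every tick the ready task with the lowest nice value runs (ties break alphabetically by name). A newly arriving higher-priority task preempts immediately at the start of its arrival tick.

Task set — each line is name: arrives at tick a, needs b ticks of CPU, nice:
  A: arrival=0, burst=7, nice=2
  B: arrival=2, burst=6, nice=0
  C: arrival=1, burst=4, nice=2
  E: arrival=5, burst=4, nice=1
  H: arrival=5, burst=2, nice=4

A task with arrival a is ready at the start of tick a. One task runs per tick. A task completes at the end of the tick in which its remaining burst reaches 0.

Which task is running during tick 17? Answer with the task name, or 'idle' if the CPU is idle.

t=0: ready={A} → run A
t=1: ready={A,C} → run A
t=2: ready={A,B,C} → run B
t=3: ready={A,B,C} → run B
t=4: ready={A,B,C} → run B
t=5: ready={A,B,C,E,H} → run B
t=6: ready={A,B,C,E,H} → run B
t=7: ready={A,B,C,E,H} → run B
t=8: ready={A,C,E,H} → run E
t=9: ready={A,C,E,H} → run E
t=10: ready={A,C,E,H} → run E
t=11: ready={A,C,E,H} → run E
t=12: ready={A,C,H} → run A
t=13: ready={A,C,H} → run A
t=14: ready={A,C,H} → run A
t=15: ready={A,C,H} → run A
t=16: ready={A,C,H} → run A
t=17: ready={C,H} → run C
t=18: ready={C,H} → run C
t=19: ready={C,H} → run C
t=20: ready={C,H} → run C
t=21: ready={H} → run H
t=22: ready={H} → run H
t=23: (idle)
t=24: (idle)
t=25: (idle)
t=26: (idle)
t=27: (idle)

running at tick 17 = C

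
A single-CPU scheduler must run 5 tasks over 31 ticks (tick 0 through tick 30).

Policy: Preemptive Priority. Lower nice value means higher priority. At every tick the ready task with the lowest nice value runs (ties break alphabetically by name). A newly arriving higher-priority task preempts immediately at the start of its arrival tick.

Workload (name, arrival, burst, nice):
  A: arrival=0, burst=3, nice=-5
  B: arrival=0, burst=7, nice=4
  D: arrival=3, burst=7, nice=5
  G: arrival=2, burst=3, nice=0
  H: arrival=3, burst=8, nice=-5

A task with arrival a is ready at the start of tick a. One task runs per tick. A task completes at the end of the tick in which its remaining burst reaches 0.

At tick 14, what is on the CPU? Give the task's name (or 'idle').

t=0: ready={A,B} → run A
t=1: ready={A,B} → run A
t=2: ready={A,B,G} → run A
t=3: ready={B,D,G,H} → run H
t=4: ready={B,D,G,H} → run H
t=5: ready={B,D,G,H} → run H
t=6: ready={B,D,G,H} → run H
t=7: ready={B,D,G,H} → run H
t=8: ready={B,D,G,H} → run H
t=9: ready={B,D,G,H} → run H
t=10: ready={B,D,G,H} → run H
t=11: ready={B,D,G} → run G
t=12: ready={B,D,G} → run G
t=13: ready={B,D,G} → run G
t=14: ready={B,D} → run B
t=15: ready={B,D} → run B
t=16: ready={B,D} → run B
t=17: ready={B,D} → run B
t=18: ready={B,D} → run B
t=19: ready={B,D} → run B
t=20: ready={B,D} → run B
t=21: ready={D} → run D
t=22: ready={D} → run D
t=23: ready={D} → run D
t=24: ready={D} → run D
t=25: ready={D} → run D
t=26: ready={D} → run D
t=27: ready={D} → run D
t=28: (idle)
t=29: (idle)
t=30: (idle)

running at tick 14 = B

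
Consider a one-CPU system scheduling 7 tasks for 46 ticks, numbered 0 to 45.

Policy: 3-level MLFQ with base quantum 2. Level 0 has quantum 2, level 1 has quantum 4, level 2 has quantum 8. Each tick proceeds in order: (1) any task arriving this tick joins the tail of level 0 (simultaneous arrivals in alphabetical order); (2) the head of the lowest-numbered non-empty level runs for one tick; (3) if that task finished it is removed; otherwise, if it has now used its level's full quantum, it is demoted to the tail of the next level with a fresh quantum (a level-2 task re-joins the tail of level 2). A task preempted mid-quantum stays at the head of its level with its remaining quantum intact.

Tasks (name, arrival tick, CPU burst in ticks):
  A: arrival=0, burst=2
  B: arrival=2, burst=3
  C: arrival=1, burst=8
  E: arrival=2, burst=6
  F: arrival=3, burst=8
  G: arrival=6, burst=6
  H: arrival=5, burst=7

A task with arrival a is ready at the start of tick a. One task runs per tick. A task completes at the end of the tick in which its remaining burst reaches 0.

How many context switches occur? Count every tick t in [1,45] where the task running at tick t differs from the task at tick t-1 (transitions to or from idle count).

t=0: L0/L1/L2 = A/-/- → run A
t=1: L0/L1/L2 = AC/-/- → run A
t=2: L0/L1/L2 = CBE/-/- → run C
t=3: L0/L1/L2 = CBEF/-/- → run C
t=4: L0/L1/L2 = BEF/C/- → run B
t=5: L0/L1/L2 = BEFH/C/- → run B
t=6: L0/L1/L2 = EFHG/CB/- → run E
t=7: L0/L1/L2 = EFHG/CB/- → run E
t=8: L0/L1/L2 = FHG/CBE/- → run F
t=9: L0/L1/L2 = FHG/CBE/- → run F
t=10: L0/L1/L2 = HG/CBEF/- → run H
t=11: L0/L1/L2 = HG/CBEF/- → run H
t=12: L0/L1/L2 = G/CBEFH/- → run G
t=13: L0/L1/L2 = G/CBEFH/- → run G
t=14: L0/L1/L2 = -/CBEFHG/- → run C
t=15: L0/L1/L2 = -/CBEFHG/- → run C
t=16: L0/L1/L2 = -/CBEFHG/- → run C
t=17: L0/L1/L2 = -/CBEFHG/- → run C
t=18: L0/L1/L2 = -/BEFHG/C → run B
t=19: L0/L1/L2 = -/EFHG/C → run E
t=20: L0/L1/L2 = -/EFHG/C → run E
t=21: L0/L1/L2 = -/EFHG/C → run E
t=22: L0/L1/L2 = -/EFHG/C → run E
t=23: L0/L1/L2 = -/FHG/C → run F
t=24: L0/L1/L2 = -/FHG/C → run F
t=25: L0/L1/L2 = -/FHG/C → run F
t=26: L0/L1/L2 = -/FHG/C → run F
t=27: L0/L1/L2 = -/HG/CF → run H
t=28: L0/L1/L2 = -/HG/CF → run H
t=29: L0/L1/L2 = -/HG/CF → run H
t=30: L0/L1/L2 = -/HG/CF → run H
t=31: L0/L1/L2 = -/G/CFH → run G
t=32: L0/L1/L2 = -/G/CFH → run G
t=33: L0/L1/L2 = -/G/CFH → run G
t=34: L0/L1/L2 = -/G/CFH → run G
t=35: L0/L1/L2 = -/-/CFH → run C
t=36: L0/L1/L2 = -/-/CFH → run C
t=37: L0/L1/L2 = -/-/FH → run F
t=38: L0/L1/L2 = -/-/FH → run F
t=39: L0/L1/L2 = -/-/H → run H
t=40: (idle)
t=41: (idle)
t=42: (idle)
t=43: (idle)
t=44: (idle)
t=45: (idle)

context switches = 16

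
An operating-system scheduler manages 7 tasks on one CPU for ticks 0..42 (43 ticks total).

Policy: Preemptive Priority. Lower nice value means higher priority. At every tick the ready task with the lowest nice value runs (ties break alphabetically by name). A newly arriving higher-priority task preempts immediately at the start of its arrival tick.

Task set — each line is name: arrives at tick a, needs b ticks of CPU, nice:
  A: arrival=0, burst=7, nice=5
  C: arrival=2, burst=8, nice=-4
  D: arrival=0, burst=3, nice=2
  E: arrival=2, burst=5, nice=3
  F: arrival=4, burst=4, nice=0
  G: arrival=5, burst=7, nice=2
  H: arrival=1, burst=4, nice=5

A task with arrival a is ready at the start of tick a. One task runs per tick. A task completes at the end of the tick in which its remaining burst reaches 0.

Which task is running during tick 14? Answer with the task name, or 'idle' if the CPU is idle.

t=0: ready={A,D} → run D
t=1: ready={A,D,H} → run D
t=2: ready={A,C,D,E,H} → run C
t=3: ready={A,C,D,E,H} → run C
t=4: ready={A,C,D,E,F,H} → run C
t=5: ready={A,C,D,E,F,G,H} → run C
t=6: ready={A,C,D,E,F,G,H} → run C
t=7: ready={A,C,D,E,F,G,H} → run C
t=8: ready={A,C,D,E,F,G,H} → run C
t=9: ready={A,C,D,E,F,G,H} → run C
t=10: ready={A,D,E,F,G,H} → run F
t=11: ready={A,D,E,F,G,H} → run F
t=12: ready={A,D,E,F,G,H} → run F
t=13: ready={A,D,E,F,G,H} → run F
t=14: ready={A,D,E,G,H} → run D
t=15: ready={A,E,G,H} → run G
t=16: ready={A,E,G,H} → run G
t=17: ready={A,E,G,H} → run G
t=18: ready={A,E,G,H} → run G
t=19: ready={A,E,G,H} → run G
t=20: ready={A,E,G,H} → run G
t=21: ready={A,E,G,H} → run G
t=22: ready={A,E,H} → run E
t=23: ready={A,E,H} → run E
t=24: ready={A,E,H} → run E
t=25: ready={A,E,H} → run E
t=26: ready={A,E,H} → run E
t=27: ready={A,H} → run A
t=28: ready={A,H} → run A
t=29: ready={A,H} → run A
t=30: ready={A,H} → run A
t=31: ready={A,H} → run A
t=32: ready={A,H} → run A
t=33: ready={A,H} → run A
t=34: ready={H} → run H
t=35: ready={H} → run H
t=36: ready={H} → run H
t=37: ready={H} → run H
t=38: (idle)
t=39: (idle)
t=40: (idle)
t=41: (idle)
t=42: (idle)

running at tick 14 = D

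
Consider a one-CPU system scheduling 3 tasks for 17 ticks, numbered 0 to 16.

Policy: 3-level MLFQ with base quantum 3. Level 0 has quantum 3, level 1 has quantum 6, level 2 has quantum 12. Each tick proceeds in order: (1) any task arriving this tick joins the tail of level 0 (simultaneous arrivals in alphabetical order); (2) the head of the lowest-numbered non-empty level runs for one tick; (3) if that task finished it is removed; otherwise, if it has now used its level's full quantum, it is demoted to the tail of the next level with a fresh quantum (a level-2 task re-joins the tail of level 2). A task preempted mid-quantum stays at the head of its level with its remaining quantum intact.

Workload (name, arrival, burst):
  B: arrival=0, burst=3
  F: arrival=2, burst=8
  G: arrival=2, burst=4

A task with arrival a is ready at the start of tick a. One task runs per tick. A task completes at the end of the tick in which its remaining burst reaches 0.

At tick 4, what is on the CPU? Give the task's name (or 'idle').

t=0: L0/L1/L2 = B/-/- → run B
t=1: L0/L1/L2 = B/-/- → run B
t=2: L0/L1/L2 = BFG/-/- → run B
t=3: L0/L1/L2 = FG/-/- → run F
t=4: L0/L1/L2 = FG/-/- → run F
t=5: L0/L1/L2 = FG/-/- → run F
t=6: L0/L1/L2 = G/F/- → run G
t=7: L0/L1/L2 = G/F/- → run G
t=8: L0/L1/L2 = G/F/- → run G
t=9: L0/L1/L2 = -/FG/- → run F
t=10: L0/L1/L2 = -/FG/- → run F
t=11: L0/L1/L2 = -/FG/- → run F
t=12: L0/L1/L2 = -/FG/- → run F
t=13: L0/L1/L2 = -/FG/- → run F
t=14: L0/L1/L2 = -/G/- → run G
t=15: (idle)
t=16: (idle)

running at tick 4 = F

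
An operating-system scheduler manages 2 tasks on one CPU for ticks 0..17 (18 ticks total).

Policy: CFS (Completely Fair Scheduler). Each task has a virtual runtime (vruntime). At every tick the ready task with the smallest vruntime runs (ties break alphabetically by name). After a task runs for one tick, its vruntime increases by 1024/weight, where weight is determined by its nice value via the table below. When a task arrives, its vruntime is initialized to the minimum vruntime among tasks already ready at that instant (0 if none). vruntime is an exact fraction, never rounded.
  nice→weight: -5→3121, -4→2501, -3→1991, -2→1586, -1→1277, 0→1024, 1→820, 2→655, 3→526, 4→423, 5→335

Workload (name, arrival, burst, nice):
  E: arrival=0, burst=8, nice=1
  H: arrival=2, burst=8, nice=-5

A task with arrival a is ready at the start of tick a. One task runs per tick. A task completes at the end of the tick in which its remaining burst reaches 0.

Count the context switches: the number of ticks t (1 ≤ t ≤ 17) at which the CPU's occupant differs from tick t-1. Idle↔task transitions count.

t=0: vr[E=0] → run E
t=1: vr[E=256/205] → run E
t=2: vr[E=512/205 H=512/205] → run E
t=3: vr[E=768/205 H=512/205] → run H
t=4: vr[E=768/205 H=1807872/639805] → run H
t=5: vr[E=768/205 H=2017792/639805] → run H
t=6: vr[E=768/205 H=2227712/639805] → run H
t=7: vr[E=768/205 H=2437632/639805] → run E
t=8: vr[E=1024/205 H=2437632/639805] → run H
t=9: vr[E=1024/205 H=2647552/639805] → run H
t=10: vr[E=1024/205 H=2857472/639805] → run H
t=11: vr[E=1024/205 H=3067392/639805] → run H
t=12: vr[E=1024/205] → run E
t=13: vr[E=256/41] → run E
t=14: vr[E=1536/205] → run E
t=15: vr[E=1792/205] → run E
t=16: (idle)
t=17: (idle)

context switches = 5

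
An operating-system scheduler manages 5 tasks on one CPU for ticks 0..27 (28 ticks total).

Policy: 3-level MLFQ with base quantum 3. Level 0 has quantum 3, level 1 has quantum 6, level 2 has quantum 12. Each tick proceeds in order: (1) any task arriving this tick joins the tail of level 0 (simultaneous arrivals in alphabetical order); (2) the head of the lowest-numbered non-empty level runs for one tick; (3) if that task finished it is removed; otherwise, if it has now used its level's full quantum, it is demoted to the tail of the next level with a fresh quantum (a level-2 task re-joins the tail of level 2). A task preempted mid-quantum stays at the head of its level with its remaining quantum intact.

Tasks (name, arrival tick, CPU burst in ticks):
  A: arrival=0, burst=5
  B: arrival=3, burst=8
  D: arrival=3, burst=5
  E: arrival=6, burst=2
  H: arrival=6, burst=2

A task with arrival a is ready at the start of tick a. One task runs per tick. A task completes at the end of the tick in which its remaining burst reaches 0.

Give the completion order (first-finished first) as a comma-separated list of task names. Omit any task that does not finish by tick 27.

completion order = E, H, A, B, D

t=0: L0/L1/L2 = A/-/- → run A
t=1: L0/L1/L2 = A/-/- → run A
t=2: L0/L1/L2 = A/-/- → run A
t=3: L0/L1/L2 = BD/A/- → run B
t=4: L0/L1/L2 = BD/A/- → run B
t=5: L0/L1/L2 = BD/A/- → run B
t=6: L0/L1/L2 = DEH/AB/- → run D
t=7: L0/L1/L2 = DEH/AB/- → run D
t=8: L0/L1/L2 = DEH/AB/- → run D
t=9: L0/L1/L2 = EH/ABD/- → run E
t=10: L0/L1/L2 = EH/ABD/- → run E
t=11: L0/L1/L2 = H/ABD/- → run H
t=12: L0/L1/L2 = H/ABD/- → run H
t=13: L0/L1/L2 = -/ABD/- → run A
t=14: L0/L1/L2 = -/ABD/- → run A
t=15: L0/L1/L2 = -/BD/- → run B
t=16: L0/L1/L2 = -/BD/- → run B
t=17: L0/L1/L2 = -/BD/- → run B
t=18: L0/L1/L2 = -/BD/- → run B
t=19: L0/L1/L2 = -/BD/- → run B
t=20: L0/L1/L2 = -/D/- → run D
t=21: L0/L1/L2 = -/D/- → run D
t=22: (idle)
t=23: (idle)
t=24: (idle)
t=25: (idle)
t=26: (idle)
t=27: (idle)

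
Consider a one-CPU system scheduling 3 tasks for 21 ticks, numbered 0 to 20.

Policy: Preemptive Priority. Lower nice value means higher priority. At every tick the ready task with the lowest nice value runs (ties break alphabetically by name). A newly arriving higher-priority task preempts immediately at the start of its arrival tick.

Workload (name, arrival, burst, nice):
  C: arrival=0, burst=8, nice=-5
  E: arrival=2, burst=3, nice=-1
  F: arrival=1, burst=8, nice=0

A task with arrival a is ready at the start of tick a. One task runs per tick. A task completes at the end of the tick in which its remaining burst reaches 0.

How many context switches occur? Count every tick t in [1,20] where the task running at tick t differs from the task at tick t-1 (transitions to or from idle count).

context switches = 3

t=0: ready={C} → run C
t=1: ready={C,F} → run C
t=2: ready={C,E,F} → run C
t=3: ready={C,E,F} → run C
t=4: ready={C,E,F} → run C
t=5: ready={C,E,F} → run C
t=6: ready={C,E,F} → run C
t=7: ready={C,E,F} → run C
t=8: ready={E,F} → run E
t=9: ready={E,F} → run E
t=10: ready={E,F} → run E
t=11: ready={F} → run F
t=12: ready={F} → run F
t=13: ready={F} → run F
t=14: ready={F} → run F
t=15: ready={F} → run F
t=16: ready={F} → run F
t=17: ready={F} → run F
t=18: ready={F} → run F
t=19: (idle)
t=20: (idle)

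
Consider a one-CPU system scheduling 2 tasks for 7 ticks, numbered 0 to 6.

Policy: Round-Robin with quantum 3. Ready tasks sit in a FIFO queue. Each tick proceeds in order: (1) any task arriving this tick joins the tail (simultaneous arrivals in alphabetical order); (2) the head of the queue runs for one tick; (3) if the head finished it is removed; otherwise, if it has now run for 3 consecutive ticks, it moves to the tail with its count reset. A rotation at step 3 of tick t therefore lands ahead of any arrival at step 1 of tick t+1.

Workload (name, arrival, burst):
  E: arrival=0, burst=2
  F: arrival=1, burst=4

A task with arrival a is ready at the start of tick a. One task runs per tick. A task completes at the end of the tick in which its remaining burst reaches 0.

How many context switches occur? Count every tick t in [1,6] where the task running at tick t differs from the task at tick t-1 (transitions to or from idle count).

context switches = 2

t=0: queue=[E] q_used=0 → run E
t=1: queue=[E,F] q_used=1 → run E
t=2: queue=[F] q_used=0 → run F
t=3: queue=[F] q_used=1 → run F
t=4: queue=[F] q_used=2 → run F
t=5: queue=[F] q_used=0 → run F
t=6: (idle)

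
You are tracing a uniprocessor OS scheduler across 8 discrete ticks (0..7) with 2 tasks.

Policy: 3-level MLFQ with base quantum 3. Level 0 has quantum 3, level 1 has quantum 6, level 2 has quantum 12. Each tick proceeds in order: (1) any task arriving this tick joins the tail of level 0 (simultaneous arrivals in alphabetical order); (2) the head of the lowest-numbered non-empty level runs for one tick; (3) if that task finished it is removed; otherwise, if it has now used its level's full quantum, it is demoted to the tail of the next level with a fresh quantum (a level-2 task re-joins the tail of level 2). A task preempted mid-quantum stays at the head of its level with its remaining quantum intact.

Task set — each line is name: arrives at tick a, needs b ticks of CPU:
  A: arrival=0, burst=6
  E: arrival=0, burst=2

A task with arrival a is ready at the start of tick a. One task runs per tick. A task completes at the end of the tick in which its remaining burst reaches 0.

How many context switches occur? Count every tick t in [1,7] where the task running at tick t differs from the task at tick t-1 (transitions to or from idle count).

t=0: L0/L1/L2 = AE/-/- → run A
t=1: L0/L1/L2 = AE/-/- → run A
t=2: L0/L1/L2 = AE/-/- → run A
t=3: L0/L1/L2 = E/A/- → run E
t=4: L0/L1/L2 = E/A/- → run E
t=5: L0/L1/L2 = -/A/- → run A
t=6: L0/L1/L2 = -/A/- → run A
t=7: L0/L1/L2 = -/A/- → run A

context switches = 2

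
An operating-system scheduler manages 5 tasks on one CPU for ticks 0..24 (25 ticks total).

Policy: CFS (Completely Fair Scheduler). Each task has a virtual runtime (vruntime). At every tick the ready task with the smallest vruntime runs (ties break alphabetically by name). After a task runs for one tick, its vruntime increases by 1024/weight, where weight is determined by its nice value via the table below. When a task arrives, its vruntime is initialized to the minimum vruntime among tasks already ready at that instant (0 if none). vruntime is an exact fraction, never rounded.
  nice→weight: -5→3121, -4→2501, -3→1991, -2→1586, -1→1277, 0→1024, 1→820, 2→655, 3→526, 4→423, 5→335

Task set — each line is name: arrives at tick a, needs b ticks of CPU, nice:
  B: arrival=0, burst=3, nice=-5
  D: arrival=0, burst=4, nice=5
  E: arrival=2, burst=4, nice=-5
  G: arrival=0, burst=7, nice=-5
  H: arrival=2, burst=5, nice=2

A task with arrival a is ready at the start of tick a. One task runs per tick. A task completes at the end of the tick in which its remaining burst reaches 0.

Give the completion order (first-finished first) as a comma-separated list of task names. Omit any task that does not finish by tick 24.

t=0: vr[B=0 D=0 G=0] → run B
t=1: vr[B=1024/3121 D=0 G=0] → run D
t=2: vr[B=1024/3121 D=1024/335 E=0 G=0 H=0] → run E
t=3: vr[B=1024/3121 D=1024/335 E=1024/3121 G=0 H=0] → run G
t=4: vr[B=1024/3121 D=1024/335 E=1024/3121 G=1024/3121 H=0] → run H
t=5: vr[B=1024/3121 D=1024/335 E=1024/3121 G=1024/3121 H=1024/655] → run B
t=6: vr[B=2048/3121 D=1024/335 E=1024/3121 G=1024/3121 H=1024/655] → run E
t=7: vr[B=2048/3121 D=1024/335 E=2048/3121 G=1024/3121 H=1024/655] → run G
t=8: vr[B=2048/3121 D=1024/335 E=2048/3121 G=2048/3121 H=1024/655] → run B
t=9: vr[D=1024/335 E=2048/3121 G=2048/3121 H=1024/655] → run E
t=10: vr[D=1024/335 E=3072/3121 G=2048/3121 H=1024/655] → run G
t=11: vr[D=1024/335 E=3072/3121 G=3072/3121 H=1024/655] → run E
t=12: vr[D=1024/335 G=3072/3121 H=1024/655] → run G
t=13: vr[D=1024/335 G=4096/3121 H=1024/655] → run G
t=14: vr[D=1024/335 G=5120/3121 H=1024/655] → run H
t=15: vr[D=1024/335 G=5120/3121 H=2048/655] → run G
t=16: vr[D=1024/335 G=6144/3121 H=2048/655] → run G
t=17: vr[D=1024/335 H=2048/655] → run D
t=18: vr[D=2048/335 H=2048/655] → run H
t=19: vr[D=2048/335 H=3072/655] → run H
t=20: vr[D=2048/335 H=4096/655] → run D
t=21: vr[D=3072/335 H=4096/655] → run H
t=22: vr[D=3072/335] → run D
t=23: (idle)
t=24: (idle)

completion order = B, E, G, H, D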